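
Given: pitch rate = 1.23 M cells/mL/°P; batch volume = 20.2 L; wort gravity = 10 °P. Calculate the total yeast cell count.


cells (billions) = rate · V_L · °P
cells = 1.23 · 20.2 · 10

248.4600 billion cells


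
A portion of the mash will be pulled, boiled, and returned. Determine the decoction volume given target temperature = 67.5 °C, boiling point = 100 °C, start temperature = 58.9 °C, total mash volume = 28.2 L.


V_dec = V_total·(T_target − T_start)/(T_boil − T_start)
V_dec = 28.2·(67.5 − 58.9)/(100 − 58.9)

5.9007 L


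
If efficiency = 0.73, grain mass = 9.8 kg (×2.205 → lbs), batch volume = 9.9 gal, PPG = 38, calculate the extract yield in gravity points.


points = lbs × PPG × eff / vol
lbs = 9.8 × 2.205 = 21.6090
points = 21.6090 × 38 × 0.73 / 9.9

60.5489 points


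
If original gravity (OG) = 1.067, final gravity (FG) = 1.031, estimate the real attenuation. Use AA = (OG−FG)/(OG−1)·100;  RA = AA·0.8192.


AA = (1.067 − 1.031)/(1.067 − 1)·100 = 53.7313
RA = 53.7313·0.8192

44.0167 %


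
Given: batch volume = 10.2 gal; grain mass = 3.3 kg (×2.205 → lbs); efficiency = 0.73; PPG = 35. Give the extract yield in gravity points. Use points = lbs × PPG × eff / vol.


lbs = 3.3 × 2.205 = 7.2765
points = 7.2765 × 35 × 0.73 / 10.2

18.2269 points


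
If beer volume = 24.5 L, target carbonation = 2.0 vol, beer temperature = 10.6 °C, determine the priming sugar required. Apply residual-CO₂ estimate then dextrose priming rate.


residual = 14.695·(0.01821 + 0.09011·e^(−0.04·T));  sugar = (target − residual)·4.0·V
residual = 14.695·(0.01821 + 0.09011·e^(−0.04·10.6)) = 1.1342
sugar = (2.0 − 1.1342)·4.0·24.5

84.8521 g


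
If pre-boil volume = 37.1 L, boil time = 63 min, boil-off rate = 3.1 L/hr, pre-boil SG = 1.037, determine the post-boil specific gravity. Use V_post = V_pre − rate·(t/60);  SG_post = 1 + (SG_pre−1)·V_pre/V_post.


V_post = 37.1 − 3.1·(63/60) = 33.8450
SG_post = 1 + (1.037 − 1)·37.1/33.8450

1.0406


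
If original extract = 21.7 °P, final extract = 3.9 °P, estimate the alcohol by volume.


SG = 259/(259 − P);  ABV = (OG − FG)·131.25
OG = 259/(259 − 21.7) = 1.0914
FG = 259/(259 − 3.9) = 1.0153
ABV = (1.0914 − 1.0153)·131.25

9.9956 % ABV


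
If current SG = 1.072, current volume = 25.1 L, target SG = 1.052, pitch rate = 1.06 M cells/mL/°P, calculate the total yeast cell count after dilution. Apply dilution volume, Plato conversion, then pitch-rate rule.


V_w = V·((SG_c−1)/(SG_t−1)−1);  °P = 259 − 259/SG_t;  cells = rate·(V+V_w)·°P
V_w = 25.1·((1.072−1)/(1.052−1)−1) = 9.6538
V_final = 25.1 + 9.6538 = 34.7538
°P = 259 − 259/1.052 = 12.8023
cells = 1.06·34.7538·12.8023

471.6242 billion cells


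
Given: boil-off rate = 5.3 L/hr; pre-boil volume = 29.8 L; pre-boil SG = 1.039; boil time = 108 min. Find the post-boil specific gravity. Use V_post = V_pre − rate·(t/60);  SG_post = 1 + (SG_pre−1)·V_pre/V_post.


V_post = 29.8 − 5.3·(108/60) = 20.2600
SG_post = 1 + (1.039 − 1)·29.8/20.2600

1.0574


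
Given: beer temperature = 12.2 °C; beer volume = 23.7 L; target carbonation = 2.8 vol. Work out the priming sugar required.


residual = 14.695·(0.01821 + 0.09011·e^(−0.04·T));  sugar = (target − residual)·4.0·V
residual = 14.695·(0.01821 + 0.09011·e^(−0.04·12.2)) = 1.0804
sugar = (2.8 − 1.0804)·4.0·23.7

163.0144 g


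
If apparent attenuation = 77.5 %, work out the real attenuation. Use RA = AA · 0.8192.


RA = 77.5 · 0.8192

63.4880 %


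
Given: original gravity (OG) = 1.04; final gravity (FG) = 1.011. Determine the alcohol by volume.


ABV = (OG − FG) · 131.25
ABV = (1.04 − 1.011) · 131.25

3.8063 % ABV


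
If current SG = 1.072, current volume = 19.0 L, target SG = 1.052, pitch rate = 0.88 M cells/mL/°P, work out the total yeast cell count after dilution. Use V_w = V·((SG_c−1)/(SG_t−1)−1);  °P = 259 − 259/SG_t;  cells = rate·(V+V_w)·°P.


V_w = 19.0·((1.072−1)/(1.052−1)−1) = 7.3077
V_final = 19.0 + 7.3077 = 26.3077
°P = 259 − 259/1.052 = 12.8023
cells = 0.88·26.3077·12.8023

296.3827 billion cells


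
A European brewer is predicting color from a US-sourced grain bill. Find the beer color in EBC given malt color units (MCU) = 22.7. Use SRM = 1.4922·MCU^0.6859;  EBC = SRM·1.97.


SRM = 1.4922·22.7^0.6859 = 12.7036
EBC = 12.7036·1.97

25.0260 EBC


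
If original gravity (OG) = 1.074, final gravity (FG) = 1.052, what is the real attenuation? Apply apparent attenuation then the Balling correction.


AA = (OG−FG)/(OG−1)·100;  RA = AA·0.8192
AA = (1.074 − 1.052)/(1.074 − 1)·100 = 29.7297
RA = 29.7297·0.8192

24.3546 %


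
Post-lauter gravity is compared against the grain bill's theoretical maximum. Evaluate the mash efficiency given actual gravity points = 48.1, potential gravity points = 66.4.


efficiency = actual / potential × 100
efficiency = 48.1 / 66.4 × 100

72.4398 %


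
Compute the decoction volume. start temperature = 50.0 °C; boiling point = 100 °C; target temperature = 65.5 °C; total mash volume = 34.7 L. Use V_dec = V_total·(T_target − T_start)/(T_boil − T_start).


V_dec = 34.7·(65.5 − 50.0)/(100 − 50.0)

10.7570 L


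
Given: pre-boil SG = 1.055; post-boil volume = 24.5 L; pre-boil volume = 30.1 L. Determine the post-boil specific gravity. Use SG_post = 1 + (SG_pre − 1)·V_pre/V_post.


pts_pre = (1.055 − 1)·1000 = 55.0000
pts_post = 55.0000·30.1/24.5 = 67.5714
SG_post = 1 + 67.5714/1000

1.0676


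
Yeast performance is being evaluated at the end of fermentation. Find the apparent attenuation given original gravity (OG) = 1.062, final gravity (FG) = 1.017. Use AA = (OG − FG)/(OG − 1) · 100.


AA = (1.062 − 1.017)/(1.062 − 1) · 100

72.5806 %


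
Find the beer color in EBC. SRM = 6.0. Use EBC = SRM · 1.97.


EBC = 6.0 · 1.97

11.8200 EBC


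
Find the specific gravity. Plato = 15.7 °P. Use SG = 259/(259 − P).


SG = 259/(259 − 15.7)

1.0645


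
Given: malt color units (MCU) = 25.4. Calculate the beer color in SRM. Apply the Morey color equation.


SRM = 1.4922 · MCU^0.6859
SRM = 1.4922 · 25.4^0.6859

13.7215 SRM


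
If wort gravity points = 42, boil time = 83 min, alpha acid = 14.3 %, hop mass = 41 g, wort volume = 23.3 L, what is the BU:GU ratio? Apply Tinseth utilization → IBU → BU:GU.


U = 1.65·0.000125^(GP/1000)·(1−e^(−0.04t))/4.15;  IBU = (α/100)·m·U·1000/V;  BU:GU = IBU/GP
U = 1.65·0.000125^(42/1000)·(1−e^(−0.04·83))/4.15 = 0.2627
IBU = (14.3/100)·41·0.2627·1000/23.3 = 66.1117
BU:GU = 66.1117/42

1.5741


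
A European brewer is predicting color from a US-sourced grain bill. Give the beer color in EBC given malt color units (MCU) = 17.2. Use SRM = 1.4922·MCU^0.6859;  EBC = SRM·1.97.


SRM = 1.4922·17.2^0.6859 = 10.5021
EBC = 10.5021·1.97

20.6891 EBC


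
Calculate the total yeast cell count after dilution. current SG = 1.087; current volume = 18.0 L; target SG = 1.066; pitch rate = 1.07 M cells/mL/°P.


V_w = V·((SG_c−1)/(SG_t−1)−1);  °P = 259 − 259/SG_t;  cells = rate·(V+V_w)·°P
V_w = 18.0·((1.087−1)/(1.066−1)−1) = 5.7273
V_final = 18.0 + 5.7273 = 23.7273
°P = 259 − 259/1.066 = 16.0356
cells = 1.07·23.7273·16.0356

407.1159 billion cells


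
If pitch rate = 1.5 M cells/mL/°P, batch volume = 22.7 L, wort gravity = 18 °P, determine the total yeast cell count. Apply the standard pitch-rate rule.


cells (billions) = rate · V_L · °P
cells = 1.5 · 22.7 · 18

612.9000 billion cells


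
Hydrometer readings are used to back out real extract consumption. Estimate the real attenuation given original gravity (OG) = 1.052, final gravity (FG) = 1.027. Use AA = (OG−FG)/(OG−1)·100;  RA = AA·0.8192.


AA = (1.052 − 1.027)/(1.052 − 1)·100 = 48.0769
RA = 48.0769·0.8192

39.3846 %


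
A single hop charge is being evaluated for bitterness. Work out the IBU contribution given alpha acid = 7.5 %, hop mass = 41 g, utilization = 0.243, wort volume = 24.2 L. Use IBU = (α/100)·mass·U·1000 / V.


IBU = (7.5/100)·41·0.243·1000 / 24.2

30.8771 IBU


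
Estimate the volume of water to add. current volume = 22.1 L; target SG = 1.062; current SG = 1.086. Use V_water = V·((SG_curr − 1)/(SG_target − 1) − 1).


V_water = 22.1·((1.086 − 1)/(1.062 − 1) − 1)

8.5548 L


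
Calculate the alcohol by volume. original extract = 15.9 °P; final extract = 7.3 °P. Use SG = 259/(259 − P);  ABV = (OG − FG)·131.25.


OG = 259/(259 − 15.9) = 1.0654
FG = 259/(259 − 7.3) = 1.0290
ABV = (1.0654 − 1.0290)·131.25

4.7778 % ABV


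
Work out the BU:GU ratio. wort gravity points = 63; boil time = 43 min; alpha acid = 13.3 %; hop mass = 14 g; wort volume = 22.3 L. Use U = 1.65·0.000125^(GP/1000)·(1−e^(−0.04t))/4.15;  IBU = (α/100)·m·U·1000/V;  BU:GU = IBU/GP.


U = 1.65·0.000125^(63/1000)·(1−e^(−0.04·43))/4.15 = 0.1853
IBU = (13.3/100)·14·0.1853·1000/22.3 = 15.4712
BU:GU = 15.4712/63

0.2456


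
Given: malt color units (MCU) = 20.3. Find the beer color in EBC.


SRM = 1.4922·MCU^0.6859;  EBC = SRM·1.97
SRM = 1.4922·20.3^0.6859 = 11.7663
EBC = 11.7663·1.97

23.1795 EBC


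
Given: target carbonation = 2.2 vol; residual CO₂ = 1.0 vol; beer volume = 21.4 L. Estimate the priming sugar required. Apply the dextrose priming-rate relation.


sugar = (target − residual)·4.0·V
sugar = (2.2 − 1.0)·4.0·21.4

102.7200 g


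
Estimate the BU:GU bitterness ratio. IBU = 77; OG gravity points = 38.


BU:GU = IBU / OG_points
BU:GU = 77 / 38

2.0263


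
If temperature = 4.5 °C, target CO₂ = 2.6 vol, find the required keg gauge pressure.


psi = vols/(0.01821 + 0.09011·e^(−0.04·T)) − 14.695
psi = 2.6/(0.01821 + 0.09011·e^(−0.04·4.5)) − 14.695

13.1196 psi


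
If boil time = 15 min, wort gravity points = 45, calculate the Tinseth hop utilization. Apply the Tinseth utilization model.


U = 1.65·0.000125^(GP/1000) · (1 − e^(−0.04·t))/4.15
bigness = 1.65·0.000125^(45/1000) = 1.1011
boil_factor = (1 − e^(−0.04·15))/4.15 = 0.1087
U = 1.1011 · 0.1087

0.1197


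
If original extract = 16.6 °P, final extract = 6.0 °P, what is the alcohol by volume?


SG = 259/(259 − P);  ABV = (OG − FG)·131.25
OG = 259/(259 − 16.6) = 1.0685
FG = 259/(259 − 6.0) = 1.0237
ABV = (1.0685 − 1.0237)·131.25

5.8756 % ABV


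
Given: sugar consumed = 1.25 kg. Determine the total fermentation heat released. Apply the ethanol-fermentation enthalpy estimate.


Q = m_sugar · 590 kJ/kg
Q = 1.25 · 590

737.5000 kJ


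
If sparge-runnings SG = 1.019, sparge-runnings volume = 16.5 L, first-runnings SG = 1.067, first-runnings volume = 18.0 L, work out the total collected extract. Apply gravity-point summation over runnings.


total = Σ (SG_i − 1)·1000·V_i
first = (1.067 − 1)·1000·18.0 = 1206.0000
sparge = (1.019 − 1)·1000·16.5 = 313.5000
total = 1206.0000 + 313.5000

1519.5000 gravity·L


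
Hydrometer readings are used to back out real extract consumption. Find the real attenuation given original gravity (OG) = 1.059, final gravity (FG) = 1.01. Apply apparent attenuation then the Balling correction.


AA = (OG−FG)/(OG−1)·100;  RA = AA·0.8192
AA = (1.059 − 1.01)/(1.059 − 1)·100 = 83.0508
RA = 83.0508·0.8192

68.0353 %


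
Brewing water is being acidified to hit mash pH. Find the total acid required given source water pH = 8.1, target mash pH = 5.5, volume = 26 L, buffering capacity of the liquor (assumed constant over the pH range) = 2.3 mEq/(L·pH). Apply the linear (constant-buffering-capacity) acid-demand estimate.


acid = buffering capacity · (pH_source − pH_target) · V
acid = 2.3 · (8.1 − 5.5) · 26

155.4800 mEq


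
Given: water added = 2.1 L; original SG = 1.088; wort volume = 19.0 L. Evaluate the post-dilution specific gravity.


SG_new = 1 + (SG_old − 1)·V_old/(V_old + V_water)
pts = (1.088 − 1)·1000·19.0/(19.0 + 2.1) = 79.2417
SG_new = 1 + 79.2417/1000

1.0792


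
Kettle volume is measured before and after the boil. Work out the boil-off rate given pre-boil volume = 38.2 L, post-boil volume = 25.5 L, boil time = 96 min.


rate = (V_pre − V_post) / (t_min/60)
rate = (38.2 − 25.5) / (96/60)

7.9375 L/hr


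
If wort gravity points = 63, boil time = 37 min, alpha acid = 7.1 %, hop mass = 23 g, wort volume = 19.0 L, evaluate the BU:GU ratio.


U = 1.65·0.000125^(GP/1000)·(1−e^(−0.04t))/4.15;  IBU = (α/100)·m·U·1000/V;  BU:GU = IBU/GP
U = 1.65·0.000125^(63/1000)·(1−e^(−0.04·37))/4.15 = 0.1743
IBU = (7.1/100)·23·0.1743·1000/19.0 = 14.9829
BU:GU = 14.9829/63

0.2378


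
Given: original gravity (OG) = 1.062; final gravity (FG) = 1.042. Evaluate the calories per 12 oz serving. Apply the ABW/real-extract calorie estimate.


ABW = (OG−FG)·131.25·0.79/FG;  °P = 259 − 259/SG (for OG→OE and FG→AE);  RE = 0.1808·OE + 0.8192·AE;  Cal = (6.9·ABW + 4·(RE−0.1))·FG·3.55
ABW = (1.062 − 1.042)·131.25·0.79/1.042 = 1.9902
OE = 259 − 259/1.062 = 15.1205 °P
AE = 259 − 259/1.042 = 10.4395 °P
RE = 0.1808·15.1205 + 0.8192·10.4395 = 11.2859 °P
Cal = (6.9·1.9902 + 4·(11.2859−0.1))·1.042·3.55

216.3070 kcal


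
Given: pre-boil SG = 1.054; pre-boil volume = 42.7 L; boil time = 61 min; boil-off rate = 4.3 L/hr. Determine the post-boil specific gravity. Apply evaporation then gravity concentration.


V_post = V_pre − rate·(t/60);  SG_post = 1 + (SG_pre−1)·V_pre/V_post
V_post = 42.7 − 4.3·(61/60) = 38.3283
SG_post = 1 + (1.054 − 1)·42.7/38.3283

1.0602


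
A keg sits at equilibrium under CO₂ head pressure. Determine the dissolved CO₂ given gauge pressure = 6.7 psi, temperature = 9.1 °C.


vols = (P + 14.695)·(0.01821 + 0.09011·e^(−0.04·T))
vols = (6.7 + 14.695)·(0.01821 + 0.09011·e^(−0.04·9.1))

1.7293 volumes


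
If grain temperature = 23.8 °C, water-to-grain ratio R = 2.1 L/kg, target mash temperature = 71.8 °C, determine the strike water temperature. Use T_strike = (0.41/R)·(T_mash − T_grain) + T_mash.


T_strike = (0.41/2.1)·(71.8 − 23.8) + 71.8

81.1714 °C


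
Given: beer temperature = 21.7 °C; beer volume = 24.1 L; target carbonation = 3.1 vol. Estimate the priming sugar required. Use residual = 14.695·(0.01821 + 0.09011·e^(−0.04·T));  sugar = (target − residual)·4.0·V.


residual = 14.695·(0.01821 + 0.09011·e^(−0.04·21.7)) = 0.8235
sugar = (3.1 − 0.8235)·4.0·24.1

219.4577 g


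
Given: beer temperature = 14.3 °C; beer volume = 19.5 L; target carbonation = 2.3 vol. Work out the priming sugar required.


residual = 14.695·(0.01821 + 0.09011·e^(−0.04·T));  sugar = (target − residual)·4.0·V
residual = 14.695·(0.01821 + 0.09011·e^(−0.04·14.3)) = 1.0149
sugar = (2.3 − 1.0149)·4.0·19.5

100.2339 g


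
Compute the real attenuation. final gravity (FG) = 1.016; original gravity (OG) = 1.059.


AA = (OG−FG)/(OG−1)·100;  RA = AA·0.8192
AA = (1.059 − 1.016)/(1.059 − 1)·100 = 72.8814
RA = 72.8814·0.8192

59.7044 %


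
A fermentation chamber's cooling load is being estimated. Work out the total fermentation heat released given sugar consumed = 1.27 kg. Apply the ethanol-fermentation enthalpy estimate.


Q = m_sugar · 590 kJ/kg
Q = 1.27 · 590

749.3000 kJ


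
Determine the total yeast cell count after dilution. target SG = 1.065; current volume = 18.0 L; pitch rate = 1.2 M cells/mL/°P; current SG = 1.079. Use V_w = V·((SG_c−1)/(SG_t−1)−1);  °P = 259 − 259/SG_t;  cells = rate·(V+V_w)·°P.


V_w = 18.0·((1.079−1)/(1.065−1)−1) = 3.8769
V_final = 18.0 + 3.8769 = 21.8769
°P = 259 − 259/1.065 = 15.8075
cells = 1.2·21.8769·15.8075

414.9837 billion cells


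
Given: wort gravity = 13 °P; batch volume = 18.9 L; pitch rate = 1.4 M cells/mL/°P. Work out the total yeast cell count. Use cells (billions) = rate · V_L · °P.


cells = 1.4 · 18.9 · 13

343.9800 billion cells


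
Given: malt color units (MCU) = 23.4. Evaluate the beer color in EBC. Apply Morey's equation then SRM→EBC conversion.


SRM = 1.4922·MCU^0.6859;  EBC = SRM·1.97
SRM = 1.4922·23.4^0.6859 = 12.9710
EBC = 12.9710·1.97

25.5528 EBC


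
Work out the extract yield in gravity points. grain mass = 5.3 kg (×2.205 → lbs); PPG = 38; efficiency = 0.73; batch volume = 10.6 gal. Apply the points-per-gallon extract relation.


points = lbs × PPG × eff / vol
lbs = 5.3 × 2.205 = 11.6865
points = 11.6865 × 38 × 0.73 / 10.6

30.5834 points


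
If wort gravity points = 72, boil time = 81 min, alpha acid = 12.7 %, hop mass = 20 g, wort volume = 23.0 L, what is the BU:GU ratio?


U = 1.65·0.000125^(GP/1000)·(1−e^(−0.04t))/4.15;  IBU = (α/100)·m·U·1000/V;  BU:GU = IBU/GP
U = 1.65·0.000125^(72/1000)·(1−e^(−0.04·81))/4.15 = 0.2000
IBU = (12.7/100)·20·0.2000·1000/23.0 = 22.0886
BU:GU = 22.0886/72

0.3068


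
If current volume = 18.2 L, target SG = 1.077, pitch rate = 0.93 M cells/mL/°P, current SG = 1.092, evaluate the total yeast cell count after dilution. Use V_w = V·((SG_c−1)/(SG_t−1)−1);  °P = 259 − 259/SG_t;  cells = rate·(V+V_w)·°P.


V_w = 18.2·((1.092−1)/(1.077−1)−1) = 3.5455
V_final = 18.2 + 3.5455 = 21.7455
°P = 259 − 259/1.077 = 18.5172
cells = 0.93·21.7455·18.5172

374.4779 billion cells


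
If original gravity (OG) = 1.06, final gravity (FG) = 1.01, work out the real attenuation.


AA = (OG−FG)/(OG−1)·100;  RA = AA·0.8192
AA = (1.06 − 1.01)/(1.06 − 1)·100 = 83.3333
RA = 83.3333·0.8192

68.2667 %


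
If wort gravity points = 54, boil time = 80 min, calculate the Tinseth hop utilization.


U = 1.65·0.000125^(GP/1000) · (1 − e^(−0.04·t))/4.15
bigness = 1.65·0.000125^(54/1000) = 1.0156
boil_factor = (1 − e^(−0.04·80))/4.15 = 0.2311
U = 1.0156 · 0.2311

0.2347


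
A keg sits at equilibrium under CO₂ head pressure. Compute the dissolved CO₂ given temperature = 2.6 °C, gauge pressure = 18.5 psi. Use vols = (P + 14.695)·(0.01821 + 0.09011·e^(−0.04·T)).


vols = (18.5 + 14.695)·(0.01821 + 0.09011·e^(−0.04·2.6))

3.3002 volumes


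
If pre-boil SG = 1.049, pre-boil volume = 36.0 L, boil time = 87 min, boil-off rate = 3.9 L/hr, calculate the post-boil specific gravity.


V_post = V_pre − rate·(t/60);  SG_post = 1 + (SG_pre−1)·V_pre/V_post
V_post = 36.0 − 3.9·(87/60) = 30.3450
SG_post = 1 + (1.049 − 1)·36.0/30.3450

1.0581


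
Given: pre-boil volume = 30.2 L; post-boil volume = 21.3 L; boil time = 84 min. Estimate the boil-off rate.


rate = (V_pre − V_post) / (t_min/60)
rate = (30.2 − 21.3) / (84/60)

6.3571 L/hr


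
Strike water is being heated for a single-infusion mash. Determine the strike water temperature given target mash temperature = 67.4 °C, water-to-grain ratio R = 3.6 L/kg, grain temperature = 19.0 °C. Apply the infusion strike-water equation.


T_strike = (0.41/R)·(T_mash − T_grain) + T_mash
T_strike = (0.41/3.6)·(67.4 − 19.0) + 67.4

72.9122 °C


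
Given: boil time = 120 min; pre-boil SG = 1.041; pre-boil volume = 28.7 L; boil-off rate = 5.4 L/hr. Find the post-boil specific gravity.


V_post = V_pre − rate·(t/60);  SG_post = 1 + (SG_pre−1)·V_pre/V_post
V_post = 28.7 − 5.4·(120/60) = 17.9000
SG_post = 1 + (1.041 − 1)·28.7/17.9000

1.0657


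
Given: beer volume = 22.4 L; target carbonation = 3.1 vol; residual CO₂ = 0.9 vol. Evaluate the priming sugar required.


sugar = (target − residual)·4.0·V
sugar = (3.1 − 0.9)·4.0·22.4

197.1200 g


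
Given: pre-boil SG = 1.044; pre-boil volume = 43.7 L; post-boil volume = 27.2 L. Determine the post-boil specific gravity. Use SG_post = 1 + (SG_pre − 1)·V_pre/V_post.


pts_pre = (1.044 − 1)·1000 = 44.0000
pts_post = 44.0000·43.7/27.2 = 70.6912
SG_post = 1 + 70.6912/1000

1.0707


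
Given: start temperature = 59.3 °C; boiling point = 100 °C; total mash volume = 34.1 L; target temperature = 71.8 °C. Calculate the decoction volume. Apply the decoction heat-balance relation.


V_dec = V_total·(T_target − T_start)/(T_boil − T_start)
V_dec = 34.1·(71.8 − 59.3)/(100 − 59.3)

10.4730 L


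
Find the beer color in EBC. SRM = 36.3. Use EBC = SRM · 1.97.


EBC = 36.3 · 1.97

71.5110 EBC


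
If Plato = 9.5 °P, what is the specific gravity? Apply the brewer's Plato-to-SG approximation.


SG = 259/(259 − P)
SG = 259/(259 − 9.5)

1.0381


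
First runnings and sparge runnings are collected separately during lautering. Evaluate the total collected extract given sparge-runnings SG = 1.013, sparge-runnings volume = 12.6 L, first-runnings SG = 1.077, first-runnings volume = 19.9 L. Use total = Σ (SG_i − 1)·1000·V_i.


first = (1.077 − 1)·1000·19.9 = 1532.3000
sparge = (1.013 − 1)·1000·12.6 = 163.8000
total = 1532.3000 + 163.8000

1696.1000 gravity·L


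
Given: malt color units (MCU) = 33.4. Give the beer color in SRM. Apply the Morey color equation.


SRM = 1.4922 · MCU^0.6859
SRM = 1.4922 · 33.4^0.6859

16.5564 SRM


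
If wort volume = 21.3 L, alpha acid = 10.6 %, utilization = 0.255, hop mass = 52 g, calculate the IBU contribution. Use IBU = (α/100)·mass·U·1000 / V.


IBU = (10.6/100)·52·0.255·1000 / 21.3

65.9887 IBU


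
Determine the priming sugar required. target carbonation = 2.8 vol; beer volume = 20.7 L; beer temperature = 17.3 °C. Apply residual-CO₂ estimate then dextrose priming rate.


residual = 14.695·(0.01821 + 0.09011·e^(−0.04·T));  sugar = (target − residual)·4.0·V
residual = 14.695·(0.01821 + 0.09011·e^(−0.04·17.3)) = 0.9304
sugar = (2.8 − 0.9304)·4.0·20.7

154.7996 g


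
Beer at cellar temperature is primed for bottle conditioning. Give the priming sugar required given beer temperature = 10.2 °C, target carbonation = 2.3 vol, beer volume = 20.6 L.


residual = 14.695·(0.01821 + 0.09011·e^(−0.04·T));  sugar = (target − residual)·4.0·V
residual = 14.695·(0.01821 + 0.09011·e^(−0.04·10.2)) = 1.1481
sugar = (2.3 − 1.1481)·4.0·20.6

94.9134 g


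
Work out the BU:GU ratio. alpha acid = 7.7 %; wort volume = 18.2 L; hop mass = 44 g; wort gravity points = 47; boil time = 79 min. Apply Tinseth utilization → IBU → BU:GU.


U = 1.65·0.000125^(GP/1000)·(1−e^(−0.04t))/4.15;  IBU = (α/100)·m·U·1000/V;  BU:GU = IBU/GP
U = 1.65·0.000125^(47/1000)·(1−e^(−0.04·79))/4.15 = 0.2496
IBU = (7.7/100)·44·0.2496·1000/18.2 = 46.4553
BU:GU = 46.4553/47

0.9884


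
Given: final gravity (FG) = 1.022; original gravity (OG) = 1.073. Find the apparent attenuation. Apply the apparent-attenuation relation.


AA = (OG − FG)/(OG − 1) · 100
AA = (1.073 − 1.022)/(1.073 − 1) · 100

69.8630 %


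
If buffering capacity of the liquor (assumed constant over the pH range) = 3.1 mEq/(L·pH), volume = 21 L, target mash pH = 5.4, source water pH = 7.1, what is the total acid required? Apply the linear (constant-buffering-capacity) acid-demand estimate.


acid = buffering capacity · (pH_source − pH_target) · V
acid = 3.1 · (7.1 − 5.4) · 21

110.6700 mEq


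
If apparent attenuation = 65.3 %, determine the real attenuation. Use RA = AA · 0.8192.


RA = 65.3 · 0.8192

53.4938 %


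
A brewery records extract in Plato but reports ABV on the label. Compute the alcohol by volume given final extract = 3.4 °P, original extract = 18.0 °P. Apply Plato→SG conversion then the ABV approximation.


SG = 259/(259 − P);  ABV = (OG − FG)·131.25
OG = 259/(259 − 18.0) = 1.0747
FG = 259/(259 − 3.4) = 1.0133
ABV = (1.0747 − 1.0133)·131.25

8.0570 % ABV


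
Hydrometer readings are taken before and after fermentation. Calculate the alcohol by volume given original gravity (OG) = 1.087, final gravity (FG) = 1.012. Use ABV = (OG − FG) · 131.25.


ABV = (1.087 − 1.012) · 131.25

9.8437 % ABV


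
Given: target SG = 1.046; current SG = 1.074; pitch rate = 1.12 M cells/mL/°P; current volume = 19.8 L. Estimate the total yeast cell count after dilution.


V_w = V·((SG_c−1)/(SG_t−1)−1);  °P = 259 − 259/SG_t;  cells = rate·(V+V_w)·°P
V_w = 19.8·((1.074−1)/(1.046−1)−1) = 12.0522
V_final = 19.8 + 12.0522 = 31.8522
°P = 259 − 259/1.046 = 11.3901
cells = 1.12·31.8522·11.3901

406.3339 billion cells


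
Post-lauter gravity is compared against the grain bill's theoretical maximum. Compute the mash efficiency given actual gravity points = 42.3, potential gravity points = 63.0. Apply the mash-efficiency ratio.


efficiency = actual / potential × 100
efficiency = 42.3 / 63.0 × 100

67.1429 %


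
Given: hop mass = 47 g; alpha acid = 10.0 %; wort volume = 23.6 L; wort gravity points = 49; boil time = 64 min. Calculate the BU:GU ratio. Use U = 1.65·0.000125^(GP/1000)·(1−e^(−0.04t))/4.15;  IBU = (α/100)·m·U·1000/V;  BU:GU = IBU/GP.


U = 1.65·0.000125^(49/1000)·(1−e^(−0.04·64))/4.15 = 0.2362
IBU = (10.0/100)·47·0.2362·1000/23.6 = 47.0358
BU:GU = 47.0358/49

0.9599


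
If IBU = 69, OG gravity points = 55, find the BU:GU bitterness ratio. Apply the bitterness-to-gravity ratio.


BU:GU = IBU / OG_points
BU:GU = 69 / 55

1.2545


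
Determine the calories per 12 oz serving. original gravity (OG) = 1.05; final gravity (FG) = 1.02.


ABW = (OG−FG)·131.25·0.79/FG;  °P = 259 − 259/SG (for OG→OE and FG→AE);  RE = 0.1808·OE + 0.8192·AE;  Cal = (6.9·ABW + 4·(RE−0.1))·FG·3.55
ABW = (1.05 − 1.02)·131.25·0.79/1.02 = 3.0496
OE = 259 − 259/1.05 = 12.3333 °P
AE = 259 − 259/1.02 = 5.0784 °P
RE = 0.1808·12.3333 + 0.8192·5.0784 = 6.3901 °P
Cal = (6.9·3.0496 + 4·(6.3901−0.1))·1.02·3.55

167.3008 kcal


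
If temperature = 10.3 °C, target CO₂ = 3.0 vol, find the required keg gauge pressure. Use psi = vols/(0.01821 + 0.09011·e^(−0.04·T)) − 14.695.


psi = 3.0/(0.01821 + 0.09011·e^(−0.04·10.3)) − 14.695

23.8198 psi


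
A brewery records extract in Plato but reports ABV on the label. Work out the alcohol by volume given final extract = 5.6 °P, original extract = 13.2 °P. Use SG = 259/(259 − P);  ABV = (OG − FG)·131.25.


OG = 259/(259 − 13.2) = 1.0537
FG = 259/(259 − 5.6) = 1.0221
ABV = (1.0537 − 1.0221)·131.25

4.1479 % ABV


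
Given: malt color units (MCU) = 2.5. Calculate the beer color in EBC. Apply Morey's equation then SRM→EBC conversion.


SRM = 1.4922·MCU^0.6859;  EBC = SRM·1.97
SRM = 1.4922·2.5^0.6859 = 2.7975
EBC = 2.7975·1.97

5.5111 EBC


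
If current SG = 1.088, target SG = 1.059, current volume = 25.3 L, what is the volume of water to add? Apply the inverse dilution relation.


V_water = V·((SG_curr − 1)/(SG_target − 1) − 1)
V_water = 25.3·((1.088 − 1)/(1.059 − 1) − 1)

12.4356 L


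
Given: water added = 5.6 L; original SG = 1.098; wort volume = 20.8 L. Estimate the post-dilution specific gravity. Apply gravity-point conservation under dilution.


SG_new = 1 + (SG_old − 1)·V_old/(V_old + V_water)
pts = (1.098 − 1)·1000·20.8/(20.8 + 5.6) = 77.2121
SG_new = 1 + 77.2121/1000

1.0772


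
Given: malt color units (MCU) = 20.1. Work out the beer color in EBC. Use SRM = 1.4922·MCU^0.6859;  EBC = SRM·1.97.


SRM = 1.4922·20.1^0.6859 = 11.6866
EBC = 11.6866·1.97

23.0227 EBC


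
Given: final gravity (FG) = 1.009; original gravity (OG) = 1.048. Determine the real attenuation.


AA = (OG−FG)/(OG−1)·100;  RA = AA·0.8192
AA = (1.048 − 1.009)/(1.048 − 1)·100 = 81.2500
RA = 81.2500·0.8192

66.5600 %


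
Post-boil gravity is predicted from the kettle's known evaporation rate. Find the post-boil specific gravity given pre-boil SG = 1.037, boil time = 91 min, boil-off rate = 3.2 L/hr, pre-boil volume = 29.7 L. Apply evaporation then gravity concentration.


V_post = V_pre − rate·(t/60);  SG_post = 1 + (SG_pre−1)·V_pre/V_post
V_post = 29.7 − 3.2·(91/60) = 24.8467
SG_post = 1 + (1.037 − 1)·29.7/24.8467

1.0442


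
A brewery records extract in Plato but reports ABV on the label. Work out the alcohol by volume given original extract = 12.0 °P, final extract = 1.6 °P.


SG = 259/(259 − P);  ABV = (OG − FG)·131.25
OG = 259/(259 − 12.0) = 1.0486
FG = 259/(259 − 1.6) = 1.0062
ABV = (1.0486 − 1.0062)·131.25

5.5607 % ABV


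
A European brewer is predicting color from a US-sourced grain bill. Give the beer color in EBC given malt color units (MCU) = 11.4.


SRM = 1.4922·MCU^0.6859;  EBC = SRM·1.97
SRM = 1.4922·11.4^0.6859 = 7.9206
EBC = 7.9206·1.97

15.6036 EBC


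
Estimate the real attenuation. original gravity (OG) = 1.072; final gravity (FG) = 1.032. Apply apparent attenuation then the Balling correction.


AA = (OG−FG)/(OG−1)·100;  RA = AA·0.8192
AA = (1.072 − 1.032)/(1.072 − 1)·100 = 55.5556
RA = 55.5556·0.8192

45.5111 %


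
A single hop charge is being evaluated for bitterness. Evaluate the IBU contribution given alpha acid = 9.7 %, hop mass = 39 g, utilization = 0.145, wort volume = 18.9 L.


IBU = (α/100)·mass·U·1000 / V
IBU = (9.7/100)·39·0.145·1000 / 18.9

29.0230 IBU


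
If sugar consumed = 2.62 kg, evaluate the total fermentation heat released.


Q = m_sugar · 590 kJ/kg
Q = 2.62 · 590

1545.8000 kJ


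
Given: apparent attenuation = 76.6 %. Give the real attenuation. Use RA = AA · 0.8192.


RA = 76.6 · 0.8192

62.7507 %


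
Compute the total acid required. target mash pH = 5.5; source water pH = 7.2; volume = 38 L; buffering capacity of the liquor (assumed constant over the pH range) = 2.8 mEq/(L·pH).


acid = buffering capacity · (pH_source − pH_target) · V
acid = 2.8 · (7.2 − 5.5) · 38

180.8800 mEq


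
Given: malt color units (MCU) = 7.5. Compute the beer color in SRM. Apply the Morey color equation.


SRM = 1.4922 · MCU^0.6859
SRM = 1.4922 · 7.5^0.6859

5.9434 SRM


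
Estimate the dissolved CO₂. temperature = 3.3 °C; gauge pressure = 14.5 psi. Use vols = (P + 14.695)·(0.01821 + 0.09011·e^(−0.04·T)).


vols = (14.5 + 14.695)·(0.01821 + 0.09011·e^(−0.04·3.3))

2.8371 volumes


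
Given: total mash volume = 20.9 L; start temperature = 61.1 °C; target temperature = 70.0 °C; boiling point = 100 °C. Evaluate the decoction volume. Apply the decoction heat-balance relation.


V_dec = V_total·(T_target − T_start)/(T_boil − T_start)
V_dec = 20.9·(70.0 − 61.1)/(100 − 61.1)

4.7817 L


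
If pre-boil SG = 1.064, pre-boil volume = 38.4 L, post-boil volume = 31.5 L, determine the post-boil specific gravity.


SG_post = 1 + (SG_pre − 1)·V_pre/V_post
pts_pre = (1.064 − 1)·1000 = 64.0000
pts_post = 64.0000·38.4/31.5 = 78.0190
SG_post = 1 + 78.0190/1000

1.0780


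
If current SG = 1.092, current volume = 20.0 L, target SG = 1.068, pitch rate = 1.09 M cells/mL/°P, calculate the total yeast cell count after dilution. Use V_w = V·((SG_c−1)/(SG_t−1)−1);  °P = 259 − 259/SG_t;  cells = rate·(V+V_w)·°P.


V_w = 20.0·((1.092−1)/(1.068−1)−1) = 7.0588
V_final = 20.0 + 7.0588 = 27.0588
°P = 259 − 259/1.068 = 16.4906
cells = 1.09·27.0588·16.4906

486.3768 billion cells


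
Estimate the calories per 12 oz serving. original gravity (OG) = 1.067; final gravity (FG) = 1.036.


ABW = (OG−FG)·131.25·0.79/FG;  °P = 259 − 259/SG (for OG→OE and FG→AE);  RE = 0.1808·OE + 0.8192·AE;  Cal = (6.9·ABW + 4·(RE−0.1))·FG·3.55
ABW = (1.067 − 1.036)·131.25·0.79/1.036 = 3.1026
OE = 259 − 259/1.067 = 16.2634 °P
AE = 259 − 259/1.036 = 9.0000 °P
RE = 0.1808·16.2634 + 0.8192·9.0000 = 10.3132 °P
Cal = (6.9·3.1026 + 4·(10.3132−0.1))·1.036·3.55

228.9832 kcal


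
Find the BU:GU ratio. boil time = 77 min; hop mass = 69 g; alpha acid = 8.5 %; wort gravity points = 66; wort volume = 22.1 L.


U = 1.65·0.000125^(GP/1000)·(1−e^(−0.04t))/4.15;  IBU = (α/100)·m·U·1000/V;  BU:GU = IBU/GP
U = 1.65·0.000125^(66/1000)·(1−e^(−0.04·77))/4.15 = 0.2096
IBU = (8.5/100)·69·0.2096·1000/22.1 = 55.6256
BU:GU = 55.6256/66

0.8428


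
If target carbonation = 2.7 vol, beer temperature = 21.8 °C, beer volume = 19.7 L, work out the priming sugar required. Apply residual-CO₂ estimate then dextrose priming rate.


residual = 14.695·(0.01821 + 0.09011·e^(−0.04·T));  sugar = (target − residual)·4.0·V
residual = 14.695·(0.01821 + 0.09011·e^(−0.04·21.8)) = 0.8212
sugar = (2.7 − 0.8212)·4.0·19.7

148.0456 g


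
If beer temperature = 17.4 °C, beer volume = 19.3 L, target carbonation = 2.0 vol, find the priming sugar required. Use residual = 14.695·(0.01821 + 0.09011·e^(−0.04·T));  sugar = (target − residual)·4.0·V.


residual = 14.695·(0.01821 + 0.09011·e^(−0.04·17.4)) = 0.9278
sugar = (2.0 − 0.9278)·4.0·19.3

82.7744 g


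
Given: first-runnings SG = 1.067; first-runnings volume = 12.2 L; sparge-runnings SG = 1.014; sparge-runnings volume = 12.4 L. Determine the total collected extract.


total = Σ (SG_i − 1)·1000·V_i
first = (1.067 − 1)·1000·12.2 = 817.4000
sparge = (1.014 − 1)·1000·12.4 = 173.6000
total = 817.4000 + 173.6000

991.0000 gravity·L


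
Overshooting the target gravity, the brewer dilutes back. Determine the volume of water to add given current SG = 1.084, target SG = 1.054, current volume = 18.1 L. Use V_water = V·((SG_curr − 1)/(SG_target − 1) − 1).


V_water = 18.1·((1.084 − 1)/(1.054 − 1) − 1)

10.0556 L


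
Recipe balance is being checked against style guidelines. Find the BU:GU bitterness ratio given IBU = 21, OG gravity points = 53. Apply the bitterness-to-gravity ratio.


BU:GU = IBU / OG_points
BU:GU = 21 / 53

0.3962


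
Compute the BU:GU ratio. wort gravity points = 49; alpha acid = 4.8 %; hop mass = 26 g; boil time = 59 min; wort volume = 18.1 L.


U = 1.65·0.000125^(GP/1000)·(1−e^(−0.04t))/4.15;  IBU = (α/100)·m·U·1000/V;  BU:GU = IBU/GP
U = 1.65·0.000125^(49/1000)·(1−e^(−0.04·59))/4.15 = 0.2318
IBU = (4.8/100)·26·0.2318·1000/18.1 = 15.9826
BU:GU = 15.9826/49

0.3262


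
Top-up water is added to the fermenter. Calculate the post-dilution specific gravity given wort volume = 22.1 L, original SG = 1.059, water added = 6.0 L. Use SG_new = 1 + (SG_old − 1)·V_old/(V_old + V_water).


pts = (1.059 − 1)·1000·22.1/(22.1 + 6.0) = 46.4021
SG_new = 1 + 46.4021/1000

1.0464


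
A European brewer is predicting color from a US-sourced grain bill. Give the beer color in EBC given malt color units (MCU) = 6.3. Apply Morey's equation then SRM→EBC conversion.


SRM = 1.4922·MCU^0.6859;  EBC = SRM·1.97
SRM = 1.4922·6.3^0.6859 = 5.2734
EBC = 5.2734·1.97

10.3887 EBC


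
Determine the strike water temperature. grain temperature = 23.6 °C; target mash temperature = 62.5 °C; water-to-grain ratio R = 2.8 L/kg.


T_strike = (0.41/R)·(T_mash − T_grain) + T_mash
T_strike = (0.41/2.8)·(62.5 − 23.6) + 62.5

68.1961 °C


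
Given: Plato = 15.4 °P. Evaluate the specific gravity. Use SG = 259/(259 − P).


SG = 259/(259 − 15.4)

1.0632


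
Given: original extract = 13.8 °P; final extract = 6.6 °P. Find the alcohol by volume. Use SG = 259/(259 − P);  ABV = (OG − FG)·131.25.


OG = 259/(259 − 13.8) = 1.0563
FG = 259/(259 − 6.6) = 1.0261
ABV = (1.0563 − 1.0261)·131.25

3.9548 % ABV


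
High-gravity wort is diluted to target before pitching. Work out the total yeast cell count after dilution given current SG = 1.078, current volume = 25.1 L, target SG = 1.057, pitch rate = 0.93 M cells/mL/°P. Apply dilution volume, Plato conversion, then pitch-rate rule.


V_w = V·((SG_c−1)/(SG_t−1)−1);  °P = 259 − 259/SG_t;  cells = rate·(V+V_w)·°P
V_w = 25.1·((1.078−1)/(1.057−1)−1) = 9.2474
V_final = 25.1 + 9.2474 = 34.3474
°P = 259 − 259/1.057 = 13.9669
cells = 0.93·34.3474·13.9669

446.1450 billion cells


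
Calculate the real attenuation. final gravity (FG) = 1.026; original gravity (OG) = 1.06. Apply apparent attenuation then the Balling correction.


AA = (OG−FG)/(OG−1)·100;  RA = AA·0.8192
AA = (1.06 − 1.026)/(1.06 − 1)·100 = 56.6667
RA = 56.6667·0.8192

46.4213 %


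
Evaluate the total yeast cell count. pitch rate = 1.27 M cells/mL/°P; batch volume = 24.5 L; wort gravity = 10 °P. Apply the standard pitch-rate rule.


cells (billions) = rate · V_L · °P
cells = 1.27 · 24.5 · 10

311.1500 billion cells


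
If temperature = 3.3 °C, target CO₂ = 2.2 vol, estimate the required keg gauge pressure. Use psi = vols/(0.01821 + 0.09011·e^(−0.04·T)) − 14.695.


psi = 2.2/(0.01821 + 0.09011·e^(−0.04·3.3)) − 14.695

7.9441 psi


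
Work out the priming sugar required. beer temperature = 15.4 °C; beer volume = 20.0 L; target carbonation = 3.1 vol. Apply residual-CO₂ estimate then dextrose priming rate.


residual = 14.695·(0.01821 + 0.09011·e^(−0.04·T));  sugar = (target − residual)·4.0·V
residual = 14.695·(0.01821 + 0.09011·e^(−0.04·15.4)) = 0.9828
sugar = (3.1 − 0.9828)·4.0·20.0

169.3777 g


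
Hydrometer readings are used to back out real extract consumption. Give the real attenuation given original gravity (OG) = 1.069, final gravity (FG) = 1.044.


AA = (OG−FG)/(OG−1)·100;  RA = AA·0.8192
AA = (1.069 − 1.044)/(1.069 − 1)·100 = 36.2319
RA = 36.2319·0.8192

29.6812 %


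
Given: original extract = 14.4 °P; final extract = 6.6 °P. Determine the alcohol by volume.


SG = 259/(259 − P);  ABV = (OG − FG)·131.25
OG = 259/(259 − 14.4) = 1.0589
FG = 259/(259 − 6.6) = 1.0261
ABV = (1.0589 − 1.0261)·131.25

4.2948 % ABV


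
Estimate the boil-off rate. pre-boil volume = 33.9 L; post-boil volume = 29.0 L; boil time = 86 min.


rate = (V_pre − V_post) / (t_min/60)
rate = (33.9 − 29.0) / (86/60)

3.4186 L/hr


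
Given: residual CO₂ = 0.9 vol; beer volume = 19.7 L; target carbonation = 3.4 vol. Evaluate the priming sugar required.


sugar = (target − residual)·4.0·V
sugar = (3.4 − 0.9)·4.0·19.7

197.0000 g


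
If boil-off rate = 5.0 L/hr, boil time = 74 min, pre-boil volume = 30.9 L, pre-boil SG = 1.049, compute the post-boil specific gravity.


V_post = V_pre − rate·(t/60);  SG_post = 1 + (SG_pre−1)·V_pre/V_post
V_post = 30.9 − 5.0·(74/60) = 24.7333
SG_post = 1 + (1.049 − 1)·30.9/24.7333

1.0612


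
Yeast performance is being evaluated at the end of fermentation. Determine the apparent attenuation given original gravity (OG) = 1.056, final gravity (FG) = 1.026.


AA = (OG − FG)/(OG − 1) · 100
AA = (1.056 − 1.026)/(1.056 − 1) · 100

53.5714 %


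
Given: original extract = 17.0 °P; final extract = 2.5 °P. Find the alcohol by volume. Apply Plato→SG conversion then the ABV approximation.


SG = 259/(259 − P);  ABV = (OG − FG)·131.25
OG = 259/(259 − 17.0) = 1.0702
FG = 259/(259 − 2.5) = 1.0097
ABV = (1.0702 − 1.0097)·131.25

7.9408 % ABV


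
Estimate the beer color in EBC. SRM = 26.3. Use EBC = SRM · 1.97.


EBC = 26.3 · 1.97

51.8110 EBC


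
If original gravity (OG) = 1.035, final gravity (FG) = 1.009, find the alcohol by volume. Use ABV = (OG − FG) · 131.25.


ABV = (1.035 − 1.009) · 131.25

3.4125 % ABV


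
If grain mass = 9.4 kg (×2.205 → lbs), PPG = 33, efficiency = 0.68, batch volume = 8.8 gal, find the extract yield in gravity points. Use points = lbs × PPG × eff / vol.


lbs = 9.4 × 2.205 = 20.7270
points = 20.7270 × 33 × 0.68 / 8.8

52.8539 points


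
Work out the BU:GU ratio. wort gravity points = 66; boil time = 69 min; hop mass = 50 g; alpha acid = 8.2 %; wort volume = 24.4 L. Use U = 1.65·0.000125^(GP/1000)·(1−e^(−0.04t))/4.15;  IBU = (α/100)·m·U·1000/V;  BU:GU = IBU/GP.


U = 1.65·0.000125^(66/1000)·(1−e^(−0.04·69))/4.15 = 0.2058
IBU = (8.2/100)·50·0.2058·1000/24.4 = 34.5804
BU:GU = 34.5804/66

0.5239
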